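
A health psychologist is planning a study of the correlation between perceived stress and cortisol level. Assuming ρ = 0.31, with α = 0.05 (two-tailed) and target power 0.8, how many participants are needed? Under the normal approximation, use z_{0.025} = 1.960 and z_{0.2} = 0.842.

n = 80

Fisher's z: C = ½·ln((1+r)/(1−r)) = ½·ln(1.8986) = 0.3205.
n = ((z_{α/2} + z_β)/C)² + 3.
(1.960 + 0.842) / 0.3205 = 2.802 / 0.3205 = 8.743.
n = 8.743² + 3 = 76.43 + 3 = 79.4.
Round up.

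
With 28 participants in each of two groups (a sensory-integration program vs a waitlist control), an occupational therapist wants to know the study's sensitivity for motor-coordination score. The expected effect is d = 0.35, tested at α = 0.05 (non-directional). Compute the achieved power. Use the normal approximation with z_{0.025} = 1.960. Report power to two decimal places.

power ≈ 0.26

For two equal groups, power = Φ(d·√(n/2) − z_{α/2}).
d·√(n/2) = 0.35 × √(28/2) = 0.35 × 3.742 = 1.310.
z_β = 1.310 − 1.960 = -0.650.
Power = Φ(-0.650) = 0.258.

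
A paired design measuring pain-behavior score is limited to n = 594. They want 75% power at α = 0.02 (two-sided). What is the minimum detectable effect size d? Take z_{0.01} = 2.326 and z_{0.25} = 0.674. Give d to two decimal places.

For a single sample (or paired design) of n = 594: d_min = (z_{α/2} + z_β)/√n.
z-sum = 2.326 + 0.674 = 3.000.
d_min = 3.000 / √594 = 3.000 / 24.372 = 0.123.

d_min ≈ 0.12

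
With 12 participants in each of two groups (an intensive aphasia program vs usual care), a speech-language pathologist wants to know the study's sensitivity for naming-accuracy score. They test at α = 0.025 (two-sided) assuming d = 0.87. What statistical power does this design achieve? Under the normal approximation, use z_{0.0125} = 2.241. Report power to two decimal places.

For two equal groups, power = Φ(d·√(n/2) − z_{α/2}).
d·√(n/2) = 0.87 × √(12/2) = 0.87 × 2.449 = 2.131.
z_β = 2.131 − 2.241 = -0.110.
Power = Φ(-0.110) = 0.456.

power ≈ 0.46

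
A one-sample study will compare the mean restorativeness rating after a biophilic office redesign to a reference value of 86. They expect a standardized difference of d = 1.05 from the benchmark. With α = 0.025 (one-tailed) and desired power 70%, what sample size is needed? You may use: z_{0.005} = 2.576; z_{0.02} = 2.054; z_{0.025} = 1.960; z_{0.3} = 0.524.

For a one-sample test: n = ((z_{α} + z_β) / d)².
z_{α} + z_β = 1.960 + 0.524 = 2.484.
n = (2.484 / 1.05)² = 2.366² = 5.60.
Round up.

n = 6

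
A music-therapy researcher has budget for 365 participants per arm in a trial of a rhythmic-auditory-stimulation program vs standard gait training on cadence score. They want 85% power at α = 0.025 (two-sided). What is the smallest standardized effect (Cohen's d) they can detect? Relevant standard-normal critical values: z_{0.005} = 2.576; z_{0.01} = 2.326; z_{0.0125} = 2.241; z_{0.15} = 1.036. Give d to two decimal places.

d_min ≈ 0.24

For two independent groups of n = 365 each: d_min = (z_{α/2} + z_β)·√(2/n).
z-sum = 2.241 + 1.036 = 3.277.
d_min = 3.277 × √(2/365) = 3.277 × 0.0740 = 0.243.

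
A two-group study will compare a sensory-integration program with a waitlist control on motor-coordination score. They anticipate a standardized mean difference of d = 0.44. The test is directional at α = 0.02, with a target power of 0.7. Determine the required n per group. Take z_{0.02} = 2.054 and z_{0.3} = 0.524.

For two independent groups with equal n: n = 2·((z_{α} + z_β) / d)².
z_{α} + z_β = 2.054 + 0.524 = 2.578.
n = 2 × (2.578 / 0.44)² = 2 × 5.859² = 2 × 34.33 = 68.7.
Round up to the next whole participant.

n = 69 per group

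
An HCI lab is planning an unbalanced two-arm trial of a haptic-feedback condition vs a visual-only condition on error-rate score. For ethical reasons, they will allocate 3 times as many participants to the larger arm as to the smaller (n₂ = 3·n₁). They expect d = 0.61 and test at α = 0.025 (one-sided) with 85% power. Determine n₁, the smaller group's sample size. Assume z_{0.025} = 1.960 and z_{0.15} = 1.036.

With allocation ratio k = n₂/n₁ = 3, Var(x̄₁−x̄₂) = σ²(1/n₁ + 1/(k·n₁)) = σ²·(k+1)/(k·n₁).
So n₁ = (1 + 1/k)·((z_{α} + z_β)/d)² = 1.333 × (2.996/0.61)².
n₁ = 1.333 × 24.12 = 32.2.
Round up: n₁ = 33, giving n₂ = 3 × 33 = 99.

n₁ = 33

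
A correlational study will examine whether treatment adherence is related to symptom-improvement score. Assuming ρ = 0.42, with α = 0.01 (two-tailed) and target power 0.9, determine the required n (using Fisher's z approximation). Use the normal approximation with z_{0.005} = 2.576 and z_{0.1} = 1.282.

n = 78

Fisher's z: C = ½·ln((1+r)/(1−r)) = ½·ln(2.4483) = 0.4477.
n = ((z_{α/2} + z_β)/C)² + 3.
(2.576 + 1.282) / 0.4477 = 3.858 / 0.4477 = 8.617.
n = 8.617² + 3 = 74.26 + 3 = 77.3.
Round up.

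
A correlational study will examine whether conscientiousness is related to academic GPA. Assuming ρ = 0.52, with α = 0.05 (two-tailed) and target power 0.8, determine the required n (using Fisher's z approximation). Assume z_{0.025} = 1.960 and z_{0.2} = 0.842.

n = 27

Fisher's z: C = ½·ln((1+r)/(1−r)) = ½·ln(3.1667) = 0.5763.
n = ((z_{α/2} + z_β)/C)² + 3.
(1.960 + 0.842) / 0.5763 = 2.802 / 0.5763 = 4.862.
n = 4.862² + 3 = 23.64 + 3 = 26.6.
Round up.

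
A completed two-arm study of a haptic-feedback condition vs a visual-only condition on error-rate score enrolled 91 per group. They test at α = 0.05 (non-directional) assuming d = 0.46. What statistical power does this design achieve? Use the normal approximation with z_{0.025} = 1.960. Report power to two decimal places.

power ≈ 0.87

For two equal groups, power = Φ(d·√(n/2) − z_{α/2}).
d·√(n/2) = 0.46 × √(91/2) = 0.46 × 6.745 = 3.103.
z_β = 3.103 − 1.960 = 1.143.
Power = Φ(1.143) = 0.873.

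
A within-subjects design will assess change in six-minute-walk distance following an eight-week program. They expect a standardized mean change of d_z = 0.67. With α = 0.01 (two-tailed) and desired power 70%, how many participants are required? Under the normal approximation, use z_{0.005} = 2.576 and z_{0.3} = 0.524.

For a paired (one-sample on differences) test: n = ((z_{α/2} + z_β) / d)².
z_{α/2} + z_β = 2.576 + 0.524 = 3.100.
n = (3.100 / 0.67)² = 4.627² = 21.41.
Round up.

n = 22 pairs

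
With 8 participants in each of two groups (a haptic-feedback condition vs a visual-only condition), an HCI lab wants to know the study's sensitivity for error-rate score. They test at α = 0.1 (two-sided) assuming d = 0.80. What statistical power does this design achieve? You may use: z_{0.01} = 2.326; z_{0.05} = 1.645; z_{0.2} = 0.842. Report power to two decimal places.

For two equal groups, power = Φ(d·√(n/2) − z_{α/2}).
d·√(n/2) = 0.80 × √(8/2) = 0.80 × 2.000 = 1.600.
z_β = 1.600 − 1.645 = -0.045.
Power = Φ(-0.045) = 0.482.

power ≈ 0.48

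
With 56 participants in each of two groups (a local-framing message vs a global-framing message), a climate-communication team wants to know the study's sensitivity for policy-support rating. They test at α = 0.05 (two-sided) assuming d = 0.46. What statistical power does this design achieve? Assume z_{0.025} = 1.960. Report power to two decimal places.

For two equal groups, power = Φ(d·√(n/2) − z_{α/2}).
d·√(n/2) = 0.46 × √(56/2) = 0.46 × 5.292 = 2.434.
z_β = 2.434 − 1.960 = 0.474.
Power = Φ(0.474) = 0.682.

power ≈ 0.68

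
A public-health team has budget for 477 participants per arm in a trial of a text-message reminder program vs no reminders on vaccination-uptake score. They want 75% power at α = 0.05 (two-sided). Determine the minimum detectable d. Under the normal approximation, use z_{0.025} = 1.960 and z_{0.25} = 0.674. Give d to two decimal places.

For two independent groups of n = 477 each: d_min = (z_{α/2} + z_β)·√(2/n).
z-sum = 1.960 + 0.674 = 2.634.
d_min = 2.634 × √(2/477) = 2.634 × 0.0648 = 0.171.

d_min ≈ 0.17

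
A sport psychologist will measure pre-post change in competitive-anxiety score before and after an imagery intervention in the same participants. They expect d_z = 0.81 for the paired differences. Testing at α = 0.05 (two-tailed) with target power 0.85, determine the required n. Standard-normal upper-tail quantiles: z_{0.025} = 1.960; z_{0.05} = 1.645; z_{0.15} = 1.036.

For a paired (one-sample on differences) test: n = ((z_{α/2} + z_β) / d)².
z_{α/2} + z_β = 1.960 + 1.036 = 2.996.
n = (2.996 / 0.81)² = 3.699² = 13.68.
Round up.

n = 14 pairs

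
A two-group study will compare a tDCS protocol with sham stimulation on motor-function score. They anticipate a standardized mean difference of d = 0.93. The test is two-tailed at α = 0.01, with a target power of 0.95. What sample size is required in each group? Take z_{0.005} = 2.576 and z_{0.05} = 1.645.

For two independent groups with equal n: n = 2·((z_{α/2} + z_β) / d)².
z_{α/2} + z_β = 2.576 + 1.645 = 4.221.
n = 2 × (4.221 / 0.93)² = 2 × 4.539² = 2 × 20.60 = 41.2.
Round up to the next whole participant.

n = 42 per group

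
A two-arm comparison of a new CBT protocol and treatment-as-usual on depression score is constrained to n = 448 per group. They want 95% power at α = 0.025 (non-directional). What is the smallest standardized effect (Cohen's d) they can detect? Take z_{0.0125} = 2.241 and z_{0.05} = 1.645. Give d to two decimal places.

d_min ≈ 0.26

For two independent groups of n = 448 each: d_min = (z_{α/2} + z_β)·√(2/n).
z-sum = 2.241 + 1.645 = 3.886.
d_min = 3.886 × √(2/448) = 3.886 × 0.0668 = 0.260.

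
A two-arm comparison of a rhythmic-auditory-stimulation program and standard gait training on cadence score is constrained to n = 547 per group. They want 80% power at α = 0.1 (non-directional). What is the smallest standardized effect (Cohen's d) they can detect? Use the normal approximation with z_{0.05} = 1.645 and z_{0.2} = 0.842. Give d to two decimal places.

For two independent groups of n = 547 each: d_min = (z_{α/2} + z_β)·√(2/n).
z-sum = 1.645 + 0.842 = 2.487.
d_min = 2.487 × √(2/547) = 2.487 × 0.0605 = 0.150.

d_min ≈ 0.15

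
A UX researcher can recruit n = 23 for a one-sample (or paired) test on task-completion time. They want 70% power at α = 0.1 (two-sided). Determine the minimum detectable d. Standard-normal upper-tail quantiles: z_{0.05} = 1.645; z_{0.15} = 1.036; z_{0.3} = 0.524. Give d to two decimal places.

For a single sample (or paired design) of n = 23: d_min = (z_{α/2} + z_β)/√n.
z-sum = 1.645 + 0.524 = 2.169.
d_min = 2.169 / √23 = 2.169 / 4.796 = 0.452.

d_min ≈ 0.45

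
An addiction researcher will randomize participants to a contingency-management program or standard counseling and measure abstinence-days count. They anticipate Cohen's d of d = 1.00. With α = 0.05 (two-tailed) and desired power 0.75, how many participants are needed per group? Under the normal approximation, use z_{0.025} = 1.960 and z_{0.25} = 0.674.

n = 14 per group

For two independent groups with equal n: n = 2·((z_{α/2} + z_β) / d)².
z_{α/2} + z_β = 1.960 + 0.674 = 2.634.
n = 2 × (2.634 / 1.00)² = 2 × 2.634² = 2 × 6.94 = 13.9.
Round up to the next whole participant.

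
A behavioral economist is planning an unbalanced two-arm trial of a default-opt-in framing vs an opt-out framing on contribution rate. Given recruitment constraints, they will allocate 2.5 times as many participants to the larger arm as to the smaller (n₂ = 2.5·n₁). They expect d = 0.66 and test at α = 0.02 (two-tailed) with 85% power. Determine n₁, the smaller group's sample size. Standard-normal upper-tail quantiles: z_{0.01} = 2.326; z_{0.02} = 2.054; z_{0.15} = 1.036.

n₁ = 37

With allocation ratio k = n₂/n₁ = 2.5, Var(x̄₁−x̄₂) = σ²(1/n₁ + 1/(k·n₁)) = σ²·(k+1)/(k·n₁).
So n₁ = (1 + 1/k)·((z_{α/2} + z_β)/d)² = 1.400 × (3.362/0.66)².
n₁ = 1.400 × 25.95 = 36.3.
Round up: n₁ = 37, giving n₂ = ⌈2.5 × 37⌉ = ⌈92.5⌉ = 93.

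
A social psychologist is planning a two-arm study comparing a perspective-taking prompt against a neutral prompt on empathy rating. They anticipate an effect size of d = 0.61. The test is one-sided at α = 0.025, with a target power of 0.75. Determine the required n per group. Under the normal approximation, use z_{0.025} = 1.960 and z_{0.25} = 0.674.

n = 38 per group

For two independent groups with equal n: n = 2·((z_{α} + z_β) / d)².
z_{α} + z_β = 1.960 + 0.674 = 2.634.
n = 2 × (2.634 / 0.61)² = 2 × 4.318² = 2 × 18.65 = 37.3.
Round up to the next whole participant.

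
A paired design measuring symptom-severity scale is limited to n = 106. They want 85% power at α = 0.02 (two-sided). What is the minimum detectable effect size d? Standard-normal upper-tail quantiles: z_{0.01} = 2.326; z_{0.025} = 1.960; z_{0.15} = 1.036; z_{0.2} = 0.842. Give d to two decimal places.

d_min ≈ 0.33

For a single sample (or paired design) of n = 106: d_min = (z_{α/2} + z_β)/√n.
z-sum = 2.326 + 1.036 = 3.362.
d_min = 3.362 / √106 = 3.362 / 10.296 = 0.327.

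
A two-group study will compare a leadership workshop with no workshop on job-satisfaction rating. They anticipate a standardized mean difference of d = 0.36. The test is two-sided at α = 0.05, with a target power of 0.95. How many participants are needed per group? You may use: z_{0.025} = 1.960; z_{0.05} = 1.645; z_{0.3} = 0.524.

n = 201 per group

For two independent groups with equal n: n = 2·((z_{α/2} + z_β) / d)².
z_{α/2} + z_β = 1.960 + 1.645 = 3.605.
n = 2 × (3.605 / 0.36)² = 2 × 10.014² = 2 × 100.28 = 200.6.
Round up to the next whole participant.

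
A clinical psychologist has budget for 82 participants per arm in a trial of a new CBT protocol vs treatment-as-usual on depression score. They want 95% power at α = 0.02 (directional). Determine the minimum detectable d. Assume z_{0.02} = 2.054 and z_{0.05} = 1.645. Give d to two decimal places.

d_min ≈ 0.58

For two independent groups of n = 82 each: d_min = (z_{α} + z_β)·√(2/n).
z-sum = 2.054 + 1.645 = 3.699.
d_min = 3.699 × √(2/82) = 3.699 × 0.1562 = 0.578.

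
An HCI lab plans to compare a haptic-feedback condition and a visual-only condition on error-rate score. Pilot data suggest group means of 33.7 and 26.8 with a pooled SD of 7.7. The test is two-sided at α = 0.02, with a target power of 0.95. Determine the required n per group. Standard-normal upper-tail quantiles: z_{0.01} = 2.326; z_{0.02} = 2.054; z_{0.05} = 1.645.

Cohen's d = |M₁ − M₂| / SD_pooled = |33.7 − 26.8| / 7.7 = 6.9 / 7.7 = 0.896.
For two independent groups with equal n: n = 2·((z_{α/2} + z_β) / d)².
z_{α/2} + z_β = 2.326 + 1.645 = 3.971.
n = 2 × (3.971 / 0.896)² = 2 × 4.432² = 2 × 19.64 = 39.3.
Round up to the next whole participant.

n = 40 per group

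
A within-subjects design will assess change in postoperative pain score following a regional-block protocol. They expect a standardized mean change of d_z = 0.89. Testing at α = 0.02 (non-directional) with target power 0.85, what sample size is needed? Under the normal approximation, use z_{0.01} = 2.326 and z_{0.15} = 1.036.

For a paired (one-sample on differences) test: n = ((z_{α/2} + z_β) / d)².
z_{α/2} + z_β = 2.326 + 1.036 = 3.362.
n = (3.362 / 0.89)² = 3.778² = 14.27.
Round up.

n = 15 pairs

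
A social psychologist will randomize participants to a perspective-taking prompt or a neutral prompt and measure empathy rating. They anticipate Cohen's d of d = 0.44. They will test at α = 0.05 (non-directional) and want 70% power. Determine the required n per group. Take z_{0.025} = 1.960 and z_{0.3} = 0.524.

For two independent groups with equal n: n = 2·((z_{α/2} + z_β) / d)².
z_{α/2} + z_β = 1.960 + 0.524 = 2.484.
n = 2 × (2.484 / 0.44)² = 2 × 5.645² = 2 × 31.87 = 63.7.
Round up to the next whole participant.

n = 64 per group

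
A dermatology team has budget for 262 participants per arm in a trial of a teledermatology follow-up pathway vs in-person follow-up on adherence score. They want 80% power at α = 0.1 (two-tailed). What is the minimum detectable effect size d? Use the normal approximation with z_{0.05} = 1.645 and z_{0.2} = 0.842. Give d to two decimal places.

For two independent groups of n = 262 each: d_min = (z_{α/2} + z_β)·√(2/n).
z-sum = 1.645 + 0.842 = 2.487.
d_min = 2.487 × √(2/262) = 2.487 × 0.0874 = 0.217.

d_min ≈ 0.22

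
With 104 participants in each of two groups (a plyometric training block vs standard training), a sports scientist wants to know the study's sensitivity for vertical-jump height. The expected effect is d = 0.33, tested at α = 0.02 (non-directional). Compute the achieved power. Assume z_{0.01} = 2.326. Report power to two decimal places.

For two equal groups, power = Φ(d·√(n/2) − z_{α/2}).
d·√(n/2) = 0.33 × √(104/2) = 0.33 × 7.211 = 2.380.
z_β = 2.380 − 2.326 = 0.054.
Power = Φ(0.054) = 0.521.

power ≈ 0.52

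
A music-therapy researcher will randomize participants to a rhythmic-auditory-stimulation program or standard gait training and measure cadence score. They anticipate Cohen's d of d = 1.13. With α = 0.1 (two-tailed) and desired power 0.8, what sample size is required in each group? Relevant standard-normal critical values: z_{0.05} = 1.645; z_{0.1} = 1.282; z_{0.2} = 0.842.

For two independent groups with equal n: n = 2·((z_{α/2} + z_β) / d)².
z_{α/2} + z_β = 1.645 + 0.842 = 2.487.
n = 2 × (2.487 / 1.13)² = 2 × 2.201² = 2 × 4.84 = 9.7.
Round up to the next whole participant.

n = 10 per group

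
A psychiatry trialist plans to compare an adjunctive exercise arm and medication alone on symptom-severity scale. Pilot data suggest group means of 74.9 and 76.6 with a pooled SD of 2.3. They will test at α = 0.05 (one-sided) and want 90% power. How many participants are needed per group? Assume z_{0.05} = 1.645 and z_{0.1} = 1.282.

Cohen's d = |M₁ − M₂| / SD_pooled = |74.9 − 76.6| / 2.3 = 1.7 / 2.3 = 0.739.
For two independent groups with equal n: n = 2·((z_{α} + z_β) / d)².
z_{α} + z_β = 1.645 + 1.282 = 2.927.
n = 2 × (2.927 / 0.739)² = 2 × 3.961² = 2 × 15.69 = 31.4.
Round up to the next whole participant.

n = 32 per group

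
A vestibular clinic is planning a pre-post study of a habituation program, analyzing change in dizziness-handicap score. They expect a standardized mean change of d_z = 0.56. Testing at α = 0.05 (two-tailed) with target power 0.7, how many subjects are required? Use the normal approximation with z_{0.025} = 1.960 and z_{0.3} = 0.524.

n = 20 pairs

For a paired (one-sample on differences) test: n = ((z_{α/2} + z_β) / d)².
z_{α/2} + z_β = 1.960 + 0.524 = 2.484.
n = (2.484 / 0.56)² = 4.436² = 19.68.
Round up.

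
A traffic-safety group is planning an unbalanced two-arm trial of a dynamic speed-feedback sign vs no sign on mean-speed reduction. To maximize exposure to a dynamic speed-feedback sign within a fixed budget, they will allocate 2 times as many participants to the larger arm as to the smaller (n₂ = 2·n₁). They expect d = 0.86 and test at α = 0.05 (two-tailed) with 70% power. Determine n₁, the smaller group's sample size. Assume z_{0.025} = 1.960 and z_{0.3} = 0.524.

With allocation ratio k = n₂/n₁ = 2, Var(x̄₁−x̄₂) = σ²(1/n₁ + 1/(k·n₁)) = σ²·(k+1)/(k·n₁).
So n₁ = (1 + 1/k)·((z_{α/2} + z_β)/d)² = 1.500 × (2.484/0.86)².
n₁ = 1.500 × 8.34 = 12.5.
Round up: n₁ = 13, giving n₂ = 2 × 13 = 26.

n₁ = 13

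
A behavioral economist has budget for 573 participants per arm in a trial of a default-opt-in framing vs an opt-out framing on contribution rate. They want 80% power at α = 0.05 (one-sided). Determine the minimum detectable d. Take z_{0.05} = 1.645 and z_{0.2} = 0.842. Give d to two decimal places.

d_min ≈ 0.15

For two independent groups of n = 573 each: d_min = (z_{α} + z_β)·√(2/n).
z-sum = 1.645 + 0.842 = 2.487.
d_min = 2.487 × √(2/573) = 2.487 × 0.0591 = 0.147.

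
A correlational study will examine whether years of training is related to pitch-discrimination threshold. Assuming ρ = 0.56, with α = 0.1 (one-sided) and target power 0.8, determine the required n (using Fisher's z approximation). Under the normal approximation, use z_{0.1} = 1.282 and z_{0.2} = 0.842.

Fisher's z: C = ½·ln((1+r)/(1−r)) = ½·ln(3.5455) = 0.6328.
n = ((z_{α} + z_β)/C)² + 3.
(1.282 + 0.842) / 0.6328 = 2.124 / 0.6328 = 3.357.
n = 3.357² + 3 = 11.27 + 3 = 14.3.
Round up.

n = 15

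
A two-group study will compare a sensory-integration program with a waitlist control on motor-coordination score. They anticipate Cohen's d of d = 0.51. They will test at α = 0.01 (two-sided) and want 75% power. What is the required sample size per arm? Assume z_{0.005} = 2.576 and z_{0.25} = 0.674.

n = 82 per group

For two independent groups with equal n: n = 2·((z_{α/2} + z_β) / d)².
z_{α/2} + z_β = 2.576 + 0.674 = 3.250.
n = 2 × (3.250 / 0.51)² = 2 × 6.373² = 2 × 40.61 = 81.2.
Round up to the next whole participant.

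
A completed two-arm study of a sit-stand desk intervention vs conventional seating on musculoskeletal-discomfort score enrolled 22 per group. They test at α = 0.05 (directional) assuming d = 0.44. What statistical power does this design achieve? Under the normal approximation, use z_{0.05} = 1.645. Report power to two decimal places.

power ≈ 0.43

For two equal groups, power = Φ(d·√(n/2) − z_{α}).
d·√(n/2) = 0.44 × √(22/2) = 0.44 × 3.317 = 1.459.
z_β = 1.459 − 1.645 = -0.186.
Power = Φ(-0.186) = 0.426.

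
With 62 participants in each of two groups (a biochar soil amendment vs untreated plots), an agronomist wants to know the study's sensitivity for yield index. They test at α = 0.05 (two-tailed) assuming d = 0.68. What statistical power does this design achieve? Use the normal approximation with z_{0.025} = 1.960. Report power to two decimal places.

For two equal groups, power = Φ(d·√(n/2) − z_{α/2}).
d·√(n/2) = 0.68 × √(62/2) = 0.68 × 5.568 = 3.786.
z_β = 3.786 − 1.960 = 1.826.
Power = Φ(1.826) = 0.966.

power ≈ 0.97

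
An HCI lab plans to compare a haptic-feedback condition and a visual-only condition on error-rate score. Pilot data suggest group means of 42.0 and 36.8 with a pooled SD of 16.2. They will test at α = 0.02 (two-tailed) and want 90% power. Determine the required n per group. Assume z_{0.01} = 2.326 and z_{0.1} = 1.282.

Cohen's d = |M₁ − M₂| / SD_pooled = |42.0 − 36.8| / 16.2 = 5.2 / 16.2 = 0.321.
For two independent groups with equal n: n = 2·((z_{α/2} + z_β) / d)².
z_{α/2} + z_β = 2.326 + 1.282 = 3.608.
n = 2 × (3.608 / 0.321)² = 2 × 11.240² = 2 × 126.33 = 252.7.
Round up to the next whole participant.

n = 253 per group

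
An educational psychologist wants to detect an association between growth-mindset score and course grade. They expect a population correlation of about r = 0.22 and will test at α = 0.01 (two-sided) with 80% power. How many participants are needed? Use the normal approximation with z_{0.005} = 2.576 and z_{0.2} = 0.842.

n = 237

Fisher's z: C = ½·ln((1+r)/(1−r)) = ½·ln(1.5641) = 0.2237.
n = ((z_{α/2} + z_β)/C)² + 3.
(2.576 + 0.842) / 0.2237 = 3.418 / 0.2237 = 15.279.
n = 15.279² + 3 = 233.46 + 3 = 236.5.
Round up.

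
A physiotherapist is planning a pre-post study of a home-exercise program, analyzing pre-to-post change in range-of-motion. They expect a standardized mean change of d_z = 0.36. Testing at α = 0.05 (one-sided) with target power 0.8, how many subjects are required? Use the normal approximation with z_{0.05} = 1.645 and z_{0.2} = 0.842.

n = 48 pairs

For a paired (one-sample on differences) test: n = ((z_{α} + z_β) / d)².
z_{α} + z_β = 1.645 + 0.842 = 2.487.
n = (2.487 / 0.36)² = 6.908² = 47.73.
Round up.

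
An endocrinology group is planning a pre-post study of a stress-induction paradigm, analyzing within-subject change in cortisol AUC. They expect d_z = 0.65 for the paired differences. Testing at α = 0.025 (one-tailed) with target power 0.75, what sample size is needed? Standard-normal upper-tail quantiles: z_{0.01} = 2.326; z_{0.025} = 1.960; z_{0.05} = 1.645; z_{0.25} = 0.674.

For a paired (one-sample on differences) test: n = ((z_{α} + z_β) / d)².
z_{α} + z_β = 1.960 + 0.674 = 2.634.
n = (2.634 / 0.65)² = 4.052² = 16.42.
Round up.

n = 17 pairs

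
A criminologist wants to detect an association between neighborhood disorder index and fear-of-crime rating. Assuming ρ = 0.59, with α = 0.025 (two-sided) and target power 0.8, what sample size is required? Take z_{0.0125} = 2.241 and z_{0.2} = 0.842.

Fisher's z: C = ½·ln((1+r)/(1−r)) = ½·ln(3.8780) = 0.6777.
n = ((z_{α/2} + z_β)/C)² + 3.
(2.241 + 0.842) / 0.6777 = 3.083 / 0.6777 = 4.549.
n = 4.549² + 3 = 20.70 + 3 = 23.7.
Round up.

n = 24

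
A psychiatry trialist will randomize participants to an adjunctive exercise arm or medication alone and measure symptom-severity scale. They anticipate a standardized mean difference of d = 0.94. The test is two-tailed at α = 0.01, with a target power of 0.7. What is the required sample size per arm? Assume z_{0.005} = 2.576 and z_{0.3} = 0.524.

n = 22 per group

For two independent groups with equal n: n = 2·((z_{α/2} + z_β) / d)².
z_{α/2} + z_β = 2.576 + 0.524 = 3.100.
n = 2 × (3.100 / 0.94)² = 2 × 3.298² = 2 × 10.88 = 21.8.
Round up to the next whole participant.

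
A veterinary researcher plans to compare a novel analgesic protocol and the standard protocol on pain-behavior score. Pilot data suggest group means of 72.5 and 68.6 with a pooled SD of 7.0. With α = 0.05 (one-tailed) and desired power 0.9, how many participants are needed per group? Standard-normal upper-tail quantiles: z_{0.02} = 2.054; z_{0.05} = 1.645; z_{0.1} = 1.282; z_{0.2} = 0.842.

n = 56 per group

Cohen's d = |M₁ − M₂| / SD_pooled = |72.5 − 68.6| / 7.0 = 3.9 / 7.0 = 0.557.
For two independent groups with equal n: n = 2·((z_{α} + z_β) / d)².
z_{α} + z_β = 1.645 + 1.282 = 2.927.
n = 2 × (2.927 / 0.557)² = 2 × 5.255² = 2 × 27.61 = 55.2.
Round up to the next whole participant.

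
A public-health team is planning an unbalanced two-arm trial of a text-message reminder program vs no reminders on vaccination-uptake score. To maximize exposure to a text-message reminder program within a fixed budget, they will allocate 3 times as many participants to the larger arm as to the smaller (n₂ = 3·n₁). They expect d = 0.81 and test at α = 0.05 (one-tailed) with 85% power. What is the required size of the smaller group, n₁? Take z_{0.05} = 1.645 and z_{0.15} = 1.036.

With allocation ratio k = n₂/n₁ = 3, Var(x̄₁−x̄₂) = σ²(1/n₁ + 1/(k·n₁)) = σ²·(k+1)/(k·n₁).
So n₁ = (1 + 1/k)·((z_{α} + z_β)/d)² = 1.333 × (2.681/0.81)².
n₁ = 1.333 × 10.96 = 14.6.
Round up: n₁ = 15, giving n₂ = 3 × 15 = 45.

n₁ = 15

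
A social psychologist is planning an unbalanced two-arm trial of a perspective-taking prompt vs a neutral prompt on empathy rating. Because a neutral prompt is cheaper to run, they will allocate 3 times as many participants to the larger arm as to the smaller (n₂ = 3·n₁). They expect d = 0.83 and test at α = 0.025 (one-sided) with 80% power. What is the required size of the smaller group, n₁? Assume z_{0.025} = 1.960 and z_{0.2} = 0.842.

With allocation ratio k = n₂/n₁ = 3, Var(x̄₁−x̄₂) = σ²(1/n₁ + 1/(k·n₁)) = σ²·(k+1)/(k·n₁).
So n₁ = (1 + 1/k)·((z_{α} + z_β)/d)² = 1.333 × (2.802/0.83)².
n₁ = 1.333 × 11.40 = 15.2.
Round up: n₁ = 16, giving n₂ = 3 × 16 = 48.

n₁ = 16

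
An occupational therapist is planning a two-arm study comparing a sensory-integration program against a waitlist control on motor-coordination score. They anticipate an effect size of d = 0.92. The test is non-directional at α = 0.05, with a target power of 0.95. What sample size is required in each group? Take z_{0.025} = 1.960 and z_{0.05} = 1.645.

n = 31 per group

For two independent groups with equal n: n = 2·((z_{α/2} + z_β) / d)².
z_{α/2} + z_β = 1.960 + 1.645 = 3.605.
n = 2 × (3.605 / 0.92)² = 2 × 3.918² = 2 × 15.35 = 30.7.
Round up to the next whole participant.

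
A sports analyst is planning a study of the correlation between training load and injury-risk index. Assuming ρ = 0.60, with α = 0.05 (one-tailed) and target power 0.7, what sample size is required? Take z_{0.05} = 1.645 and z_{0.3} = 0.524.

n = 13

Fisher's z: C = ½·ln((1+r)/(1−r)) = ½·ln(4.0000) = 0.6931.
n = ((z_{α} + z_β)/C)² + 3.
(1.645 + 0.524) / 0.6931 = 2.169 / 0.6931 = 3.129.
n = 3.129² + 3 = 9.79 + 3 = 12.8.
Round up.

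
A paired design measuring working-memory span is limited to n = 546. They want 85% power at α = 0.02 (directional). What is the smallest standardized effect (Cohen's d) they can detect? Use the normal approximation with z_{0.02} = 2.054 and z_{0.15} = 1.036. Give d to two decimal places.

For a single sample (or paired design) of n = 546: d_min = (z_{α} + z_β)/√n.
z-sum = 2.054 + 1.036 = 3.090.
d_min = 3.090 / √546 = 3.090 / 23.367 = 0.132.

d_min ≈ 0.13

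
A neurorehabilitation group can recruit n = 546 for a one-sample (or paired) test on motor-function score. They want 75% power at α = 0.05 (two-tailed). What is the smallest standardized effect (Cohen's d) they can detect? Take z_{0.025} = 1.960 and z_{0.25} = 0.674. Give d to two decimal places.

d_min ≈ 0.11

For a single sample (or paired design) of n = 546: d_min = (z_{α/2} + z_β)/√n.
z-sum = 1.960 + 0.674 = 2.634.
d_min = 2.634 / √546 = 2.634 / 23.367 = 0.113.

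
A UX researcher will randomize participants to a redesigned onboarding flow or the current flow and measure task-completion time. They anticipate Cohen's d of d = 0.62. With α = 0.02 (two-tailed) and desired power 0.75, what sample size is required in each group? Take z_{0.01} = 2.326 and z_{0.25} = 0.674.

n = 47 per group

For two independent groups with equal n: n = 2·((z_{α/2} + z_β) / d)².
z_{α/2} + z_β = 2.326 + 0.674 = 3.000.
n = 2 × (3.000 / 0.62)² = 2 × 4.839² = 2 × 23.41 = 46.8.
Round up to the next whole participant.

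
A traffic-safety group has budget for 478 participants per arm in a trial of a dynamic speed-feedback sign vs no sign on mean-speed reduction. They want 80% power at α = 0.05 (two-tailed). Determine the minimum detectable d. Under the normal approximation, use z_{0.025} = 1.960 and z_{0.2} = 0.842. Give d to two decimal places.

For two independent groups of n = 478 each: d_min = (z_{α/2} + z_β)·√(2/n).
z-sum = 1.960 + 0.842 = 2.802.
d_min = 2.802 × √(2/478) = 2.802 × 0.0647 = 0.181.

d_min ≈ 0.18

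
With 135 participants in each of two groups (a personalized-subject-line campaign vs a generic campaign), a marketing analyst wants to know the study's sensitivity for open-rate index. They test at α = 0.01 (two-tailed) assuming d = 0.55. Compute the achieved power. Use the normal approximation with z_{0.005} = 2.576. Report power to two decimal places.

power ≈ 0.97

For two equal groups, power = Φ(d·√(n/2) − z_{α/2}).
d·√(n/2) = 0.55 × √(135/2) = 0.55 × 8.216 = 4.519.
z_β = 4.519 − 2.576 = 1.943.
Power = Φ(1.943) = 0.974.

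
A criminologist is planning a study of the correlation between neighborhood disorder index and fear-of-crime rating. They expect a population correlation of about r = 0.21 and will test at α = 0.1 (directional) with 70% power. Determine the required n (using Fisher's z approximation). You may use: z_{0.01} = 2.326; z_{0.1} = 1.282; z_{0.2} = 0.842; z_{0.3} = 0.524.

n = 75

Fisher's z: C = ½·ln((1+r)/(1−r)) = ½·ln(1.5316) = 0.2132.
n = ((z_{α} + z_β)/C)² + 3.
(1.282 + 0.524) / 0.2132 = 1.806 / 0.2132 = 8.471.
n = 8.471² + 3 = 71.76 + 3 = 74.8.
Round up.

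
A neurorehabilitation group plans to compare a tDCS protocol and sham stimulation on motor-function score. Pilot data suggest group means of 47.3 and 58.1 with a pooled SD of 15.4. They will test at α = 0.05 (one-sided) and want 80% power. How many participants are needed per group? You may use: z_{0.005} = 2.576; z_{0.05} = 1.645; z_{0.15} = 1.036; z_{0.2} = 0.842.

Cohen's d = |M₁ − M₂| / SD_pooled = |47.3 − 58.1| / 15.4 = 10.8 / 15.4 = 0.701.
For two independent groups with equal n: n = 2·((z_{α} + z_β) / d)².
z_{α} + z_β = 1.645 + 0.842 = 2.487.
n = 2 × (2.487 / 0.701)² = 2 × 3.548² = 2 × 12.59 = 25.2.
Round up to the next whole participant.

n = 26 per group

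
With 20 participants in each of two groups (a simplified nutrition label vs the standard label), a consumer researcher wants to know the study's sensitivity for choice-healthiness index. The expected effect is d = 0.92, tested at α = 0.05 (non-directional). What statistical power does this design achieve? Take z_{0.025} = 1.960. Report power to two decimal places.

power ≈ 0.83

For two equal groups, power = Φ(d·√(n/2) − z_{α/2}).
d·√(n/2) = 0.92 × √(20/2) = 0.92 × 3.162 = 2.909.
z_β = 2.909 − 1.960 = 0.949.
Power = Φ(0.949) = 0.829.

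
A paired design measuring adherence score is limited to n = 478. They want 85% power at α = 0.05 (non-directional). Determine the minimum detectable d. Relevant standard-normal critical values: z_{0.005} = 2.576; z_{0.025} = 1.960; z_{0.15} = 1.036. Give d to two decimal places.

For a single sample (or paired design) of n = 478: d_min = (z_{α/2} + z_β)/√n.
z-sum = 1.960 + 1.036 = 2.996.
d_min = 2.996 / √478 = 2.996 / 21.863 = 0.137.

d_min ≈ 0.14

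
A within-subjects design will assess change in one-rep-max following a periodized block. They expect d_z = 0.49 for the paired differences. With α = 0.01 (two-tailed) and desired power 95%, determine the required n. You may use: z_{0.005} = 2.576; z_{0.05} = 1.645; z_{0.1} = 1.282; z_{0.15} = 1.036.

For a paired (one-sample on differences) test: n = ((z_{α/2} + z_β) / d)².
z_{α/2} + z_β = 2.576 + 1.645 = 4.221.
n = (4.221 / 0.49)² = 8.614² = 74.21.
Round up.

n = 75 pairs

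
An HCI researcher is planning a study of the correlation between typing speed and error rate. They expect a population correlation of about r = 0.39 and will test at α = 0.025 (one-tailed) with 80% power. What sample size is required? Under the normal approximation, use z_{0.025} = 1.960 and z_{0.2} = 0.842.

Fisher's z: C = ½·ln((1+r)/(1−r)) = ½·ln(2.2787) = 0.4118.
n = ((z_{α} + z_β)/C)² + 3.
(1.960 + 0.842) / 0.4118 = 2.802 / 0.4118 = 6.804.
n = 6.804² + 3 = 46.30 + 3 = 49.3.
Round up.

n = 50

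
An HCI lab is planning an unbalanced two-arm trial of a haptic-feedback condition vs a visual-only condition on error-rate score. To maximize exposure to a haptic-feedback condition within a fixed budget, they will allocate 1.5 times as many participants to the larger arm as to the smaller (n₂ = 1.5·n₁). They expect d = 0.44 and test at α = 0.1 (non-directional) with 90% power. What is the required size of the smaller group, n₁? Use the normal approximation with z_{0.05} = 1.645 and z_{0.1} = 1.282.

With allocation ratio k = n₂/n₁ = 1.5, Var(x̄₁−x̄₂) = σ²(1/n₁ + 1/(k·n₁)) = σ²·(k+1)/(k·n₁).
So n₁ = (1 + 1/k)·((z_{α/2} + z_β)/d)² = 1.667 × (2.927/0.44)².
n₁ = 1.667 × 44.25 = 73.8.
Round up: n₁ = 74, giving n₂ = 1.5 × 74 = 111.

n₁ = 74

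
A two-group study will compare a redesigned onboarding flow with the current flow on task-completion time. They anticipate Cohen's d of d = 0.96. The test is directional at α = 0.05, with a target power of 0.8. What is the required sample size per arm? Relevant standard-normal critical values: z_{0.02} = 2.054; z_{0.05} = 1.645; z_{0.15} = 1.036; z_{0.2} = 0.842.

n = 14 per group

For two independent groups with equal n: n = 2·((z_{α} + z_β) / d)².
z_{α} + z_β = 1.645 + 0.842 = 2.487.
n = 2 × (2.487 / 0.96)² = 2 × 2.591² = 2 × 6.71 = 13.4.
Round up to the next whole participant.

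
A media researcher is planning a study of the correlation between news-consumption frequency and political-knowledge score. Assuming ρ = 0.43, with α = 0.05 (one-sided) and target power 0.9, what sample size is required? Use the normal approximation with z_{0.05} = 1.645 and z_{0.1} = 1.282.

Fisher's z: C = ½·ln((1+r)/(1−r)) = ½·ln(2.5088) = 0.4599.
n = ((z_{α} + z_β)/C)² + 3.
(1.645 + 1.282) / 0.4599 = 2.927 / 0.4599 = 6.364.
n = 6.364² + 3 = 40.51 + 3 = 43.5.
Round up.

n = 44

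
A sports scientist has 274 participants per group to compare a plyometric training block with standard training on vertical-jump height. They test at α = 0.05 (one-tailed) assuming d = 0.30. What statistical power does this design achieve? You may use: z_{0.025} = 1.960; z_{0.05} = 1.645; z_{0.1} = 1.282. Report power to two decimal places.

For two equal groups, power = Φ(d·√(n/2) − z_{α}).
d·√(n/2) = 0.30 × √(274/2) = 0.30 × 11.705 = 3.511.
z_β = 3.511 − 1.645 = 1.866.
Power = Φ(1.866) = 0.969.

power ≈ 0.97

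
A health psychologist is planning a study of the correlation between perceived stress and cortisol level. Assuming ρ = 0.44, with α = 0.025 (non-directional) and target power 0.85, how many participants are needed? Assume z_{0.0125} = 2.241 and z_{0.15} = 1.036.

n = 52

Fisher's z: C = ½·ln((1+r)/(1−r)) = ½·ln(2.5714) = 0.4722.
n = ((z_{α/2} + z_β)/C)² + 3.
(2.241 + 1.036) / 0.4722 = 3.277 / 0.4722 = 6.940.
n = 6.940² + 3 = 48.16 + 3 = 51.2.
Round up.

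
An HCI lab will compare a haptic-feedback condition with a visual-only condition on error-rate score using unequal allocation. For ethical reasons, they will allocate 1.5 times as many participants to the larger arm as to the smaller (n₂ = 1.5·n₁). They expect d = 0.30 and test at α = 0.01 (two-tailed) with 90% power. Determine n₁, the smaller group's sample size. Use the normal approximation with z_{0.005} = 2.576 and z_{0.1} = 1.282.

With allocation ratio k = n₂/n₁ = 1.5, Var(x̄₁−x̄₂) = σ²(1/n₁ + 1/(k·n₁)) = σ²·(k+1)/(k·n₁).
So n₁ = (1 + 1/k)·((z_{α/2} + z_β)/d)² = 1.667 × (3.858/0.30)².
n₁ = 1.667 × 165.38 = 275.6.
Round up: n₁ = 276, giving n₂ = 1.5 × 276 = 414.

n₁ = 276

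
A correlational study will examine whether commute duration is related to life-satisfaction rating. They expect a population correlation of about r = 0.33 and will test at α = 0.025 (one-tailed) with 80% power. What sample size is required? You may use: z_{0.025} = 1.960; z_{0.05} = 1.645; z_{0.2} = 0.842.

Fisher's z: C = ½·ln((1+r)/(1−r)) = ½·ln(1.9851) = 0.3428.
n = ((z_{α} + z_β)/C)² + 3.
(1.960 + 0.842) / 0.3428 = 2.802 / 0.3428 = 8.174.
n = 8.174² + 3 = 66.81 + 3 = 69.8.
Round up.

n = 70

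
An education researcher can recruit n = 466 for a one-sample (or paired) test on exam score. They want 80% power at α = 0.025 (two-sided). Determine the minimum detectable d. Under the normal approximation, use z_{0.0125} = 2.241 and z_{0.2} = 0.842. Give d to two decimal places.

d_min ≈ 0.14

For a single sample (or paired design) of n = 466: d_min = (z_{α/2} + z_β)/√n.
z-sum = 2.241 + 0.842 = 3.083.
d_min = 3.083 / √466 = 3.083 / 21.587 = 0.143.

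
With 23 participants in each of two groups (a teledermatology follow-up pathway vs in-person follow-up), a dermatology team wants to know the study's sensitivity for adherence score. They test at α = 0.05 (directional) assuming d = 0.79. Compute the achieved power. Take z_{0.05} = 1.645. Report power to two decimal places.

power ≈ 0.85

For two equal groups, power = Φ(d·√(n/2) − z_{α}).
d·√(n/2) = 0.79 × √(23/2) = 0.79 × 3.391 = 2.679.
z_β = 2.679 − 1.645 = 1.034.
Power = Φ(1.034) = 0.849.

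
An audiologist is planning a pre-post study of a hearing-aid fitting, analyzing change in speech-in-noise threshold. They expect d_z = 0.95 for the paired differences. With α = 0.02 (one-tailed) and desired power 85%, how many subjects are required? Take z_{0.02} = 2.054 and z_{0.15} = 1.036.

n = 11 pairs

For a paired (one-sample on differences) test: n = ((z_{α} + z_β) / d)².
z_{α} + z_β = 2.054 + 1.036 = 3.090.
n = (3.090 / 0.95)² = 3.253² = 10.58.
Round up.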